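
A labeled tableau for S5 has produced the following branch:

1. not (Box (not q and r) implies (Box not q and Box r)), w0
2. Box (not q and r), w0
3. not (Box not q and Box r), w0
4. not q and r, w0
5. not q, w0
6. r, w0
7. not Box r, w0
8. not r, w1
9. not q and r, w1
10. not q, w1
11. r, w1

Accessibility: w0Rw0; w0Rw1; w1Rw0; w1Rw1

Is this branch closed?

Both r and not r appear at w1.

Yes, closed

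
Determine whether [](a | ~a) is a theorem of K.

Tableau for the negation ~[](a | ~a):
1. ~[](a | ~a), 0
2. ~(a | ~a), 1
3. ~a, 1
4. a, 1
Accessibility: 0R1
Branch closes: a and ~a both at 1.
Every branch of the negation's tableau closes; the branch above is one of them.

Valid in K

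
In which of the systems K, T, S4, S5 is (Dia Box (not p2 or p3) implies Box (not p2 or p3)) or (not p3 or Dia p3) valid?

T, S4, S5

K-tableau for the negation not ((Dia Box (not p2 or p3) implies Box (not p2 or p3)) or (not p3 or Dia p3)):
1. not ((Dia Box (not p2 or p3) implies Box (not p2 or p3)) or (not p3 or Dia p3)), u
2. not (Dia Box (not p2 or p3) implies Box (not p2 or p3)), u   [neg-or-rule on 1]
3. not (not p3 or Dia p3), u   [neg-or-rule on 1]
4. Dia Box (not p2 or p3), u   [neg-implies-rule on 2]
5. not Box (not p2 or p3), u   [neg-implies-rule on 2]
6. p3, u   [neg-or-rule on 3]
7. not Dia p3, u   [neg-or-rule on 3]
8. Box (not p2 or p3), v   [Dia-rule on 4: fresh world v, uRv]
9. not p3, v   [neg-Dia-rule on 7 via uRv]
10. not (not p2 or p3), w   [neg-Box-rule on 5: fresh world w, uRw]
11. p2, w   [neg-or-rule on 10]
12. not p3, w   [neg-or-rule on 10]
Accessibility: uRv, uRw
Complete open branch: countermodel on a K-frame, so not valid in K.
T-tableau for the negation not ((Dia Box (not p2 or p3) implies Box (not p2 or p3)) or (not p3 or Dia p3)):
1. not ((Dia Box (not p2 or p3) implies Box (not p2 or p3)) or (not p3 or Dia p3)), u
2. not (Dia Box (not p2 or p3) implies Box (not p2 or p3)), u   [neg-or-rule on 1]
3. not (not p3 or Dia p3), u   [neg-or-rule on 1]
4. Dia Box (not p2 or p3), u   [neg-implies-rule on 2]
5. not Box (not p2 or p3), u   [neg-implies-rule on 2]
6. p3, u   [neg-or-rule on 3]
7. not Dia p3, u   [neg-or-rule on 3]
8. not p3, u   [neg-Dia-rule on 7 via uRu]
Accessibility: uRu
Branch closes: p3 and not p3 both at u.
Every branch closes (one shown): valid in T, hence also in S4, S5 (every theorem of T is a theorem of S4 and S5).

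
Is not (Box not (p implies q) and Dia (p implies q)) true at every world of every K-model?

Yes, valid

Tableau for the negation Box not (p implies q) and Dia (p implies q):
1. Box not (p implies q) and Dia (p implies q), w0
2. Box not (p implies q), w0
3. Dia (p implies q), w0
4. p implies q, w1
5. not (p implies q), w1
6. p, w1
7. not q, w1
8. q, w1
Accessibility: w0Rw1
Branch closes: q and not q both at w1.
Every branch of the negation's tableau closes; the branch above is one of them.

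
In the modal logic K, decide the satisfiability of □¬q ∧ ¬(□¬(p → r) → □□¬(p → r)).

Satisfiable

1. □¬q ∧ ¬(□¬(p → r) → □□¬(p → r)), 0
2. □¬q, 0
3. ¬(□¬(p → r) → □□¬(p → r)), 0
4. □¬(p → r), 0
5. ¬□□¬(p → r), 0
6. ¬□¬(p → r), 1
7. ¬q, 1
8. ¬(p → r), 1
9. p, 1
10. ¬r, 1
11. p → r, 2
12. r, 2
Accessibility: 0R1, 1R2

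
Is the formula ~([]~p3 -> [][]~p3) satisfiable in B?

Satisfiable

1. ~([]~p3 -> [][]~p3), u
2. []~p3, u
3. ~[][]~p3, u
4. ~p3, u
5. ~[]~p3, v
6. ~p3, v
7. p3, w
Accessibility: uRu, uRv, vRu, vRv, vRw, wRv, wRw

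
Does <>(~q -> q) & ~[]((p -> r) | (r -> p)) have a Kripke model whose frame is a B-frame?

1. <>(~q -> q) & ~[]((p -> r) | (r -> p)), w0
2. <>(~q -> q), w0   [&-rule on 1]
3. ~[]((p -> r) | (r -> p)), w0   [&-rule on 1]
4. ~q -> q, w1   [<>-rule on 2: fresh world w1, w0Rw1]
5. q, w1   [->-rule on 4 (branches; this branch)]
6. ~((p -> r) | (r -> p)), w2   [~[]-rule on 3: fresh world w2, w0Rw2]
7. ~(p -> r), w2   [~|-rule on 6]
8. ~(r -> p), w2   [~|-rule on 6]
9. p, w2   [~->-rule on 7]
10. ~r, w2   [~->-rule on 7]
11. r, w2   [~->-rule on 8]
12. ~p, w2   [~->-rule on 8]
Accessibility: w0Rw0, w0Rw1, w0Rw2, w1Rw0, w1Rw1, w2Rw0, w2Rw2
Branch closes: r and ~r both at w2.
All branches of the tableau close; one closing branch shown above.

Unsatisfiable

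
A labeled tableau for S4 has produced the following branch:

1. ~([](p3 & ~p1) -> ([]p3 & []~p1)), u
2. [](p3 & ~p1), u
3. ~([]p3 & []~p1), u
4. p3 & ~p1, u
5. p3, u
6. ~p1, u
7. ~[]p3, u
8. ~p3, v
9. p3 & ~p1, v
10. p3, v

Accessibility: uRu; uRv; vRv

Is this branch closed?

Both p3 and ~p3 appear at v.

Closed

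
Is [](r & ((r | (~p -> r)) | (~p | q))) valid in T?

No, not valid

Tableau for the negation ~[](r & ((r | (~p -> r)) | (~p | q))):
1. ~[](r & ((r | (~p -> r)) | (~p | q))), 0
2. ~(r & ((r | (~p -> r)) | (~p | q))), 1   [~[]-rule on 1: fresh world 1, 0R1]
3. ~r, 1   [~&-rule on 2 (branches; this branch)]
Accessibility: 0R0, 0R1, 1R1
The negation has an open branch (countermodel exists).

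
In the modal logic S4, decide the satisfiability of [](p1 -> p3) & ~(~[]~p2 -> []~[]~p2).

Satisfiable

1. [](p1 -> p3) & ~(~[]~p2 -> []~[]~p2), 0
2. [](p1 -> p3), 0
3. ~(~[]~p2 -> []~[]~p2), 0
4. ~[]~p2, 0
5. ~[]~[]~p2, 0
6. p1 -> p3, 0
7. p3, 0
8. p2, 1
9. p1 -> p3, 1
10. p3, 1
11. []~p2, 2
12. p1 -> p3, 2
13. ~p2, 2
14. p3, 2
Accessibility: 0R0, 0R1, 0R2, 1R1, 2R2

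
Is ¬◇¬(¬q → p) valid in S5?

Tableau for the negation ◇¬(¬q → p):
1. ◇¬(¬q → p), 0
2. ¬(¬q → p), 1   [◇-rule on 1: fresh world 1, 0R1]
3. ¬q, 1   [¬→-rule on 2]
4. ¬p, 1   [¬→-rule on 2]
Accessibility: 0R0, 0R1, 1R0, 1R1
The negation has an open branch (countermodel exists).

Not valid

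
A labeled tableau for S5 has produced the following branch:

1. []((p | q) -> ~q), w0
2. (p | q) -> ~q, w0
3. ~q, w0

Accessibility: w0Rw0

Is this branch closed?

No, open

No world carries both an atom and its negation.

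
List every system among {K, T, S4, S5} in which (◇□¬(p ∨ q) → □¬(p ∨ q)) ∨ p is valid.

S5

S5-tableau for the negation ¬((◇□¬(p ∨ q) → □¬(p ∨ q)) ∨ p):
1. ¬((◇□¬(p ∨ q) → □¬(p ∨ q)) ∨ p), 0
2. ¬(◇□¬(p ∨ q) → □¬(p ∨ q)), 0
3. ¬p, 0
4. ◇□¬(p ∨ q), 0
5. ¬□¬(p ∨ q), 0
6. □¬(p ∨ q), 1
7. ¬(p ∨ q), 0
8. ¬q, 0
9. ¬(p ∨ q), 1
10. ¬p, 1
11. ¬q, 1
12. p ∨ q, 2
13. ¬(p ∨ q), 2
14. ¬p, 2
15. ¬q, 2
16. q, 2
Accessibility: 0R0, 0R1, 0R2, 1R0, 1R1, 1R2, 2R0, 2R1, 2R2
Branch closes: q and ¬q both at 2.
Every branch closes (one shown): valid in S5.
S4-tableau for the negation ¬((◇□¬(p ∨ q) → □¬(p ∨ q)) ∨ p):
1. ¬((◇□¬(p ∨ q) → □¬(p ∨ q)) ∨ p), 0
2. ¬(◇□¬(p ∨ q) → □¬(p ∨ q)), 0
3. ¬p, 0
4. ◇□¬(p ∨ q), 0
5. ¬□¬(p ∨ q), 0
6. □¬(p ∨ q), 1
7. ¬(p ∨ q), 1
8. ¬p, 1
9. ¬q, 1
10. p ∨ q, 2
11. q, 2
Accessibility: 0R0, 0R1, 0R2, 1R1, 2R2
Complete open branch: countermodel on an S4-frame, so not valid in S4, nor in K, T (the same frame is also a K-frame and a T-frame).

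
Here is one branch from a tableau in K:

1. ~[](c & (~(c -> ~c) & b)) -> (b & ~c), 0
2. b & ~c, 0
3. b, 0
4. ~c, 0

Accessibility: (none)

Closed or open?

There is no literal clash: for every atom and world, at most one sign appears.

Not closed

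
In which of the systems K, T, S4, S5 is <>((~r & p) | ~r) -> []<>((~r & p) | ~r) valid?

S4-tableau for the negation ~(<>((~r & p) | ~r) -> []<>((~r & p) | ~r)):
1. ~(<>((~r & p) | ~r) -> []<>((~r & p) | ~r)), w0
2. <>((~r & p) | ~r), w0
3. ~[]<>((~r & p) | ~r), w0
4. (~r & p) | ~r, w1
5. ~r, w1
6. ~<>((~r & p) | ~r), w2
7. ~((~r & p) | ~r), w2
8. ~(~r & p), w2
9. r, w2
10. ~p, w2
Accessibility: w0Rw0, w0Rw1, w0Rw2, w1Rw1, w2Rw2
Complete open branch: countermodel on an S4-frame, so not valid in S4, nor in K, T (the same frame is also a K-frame and a T-frame).
S5-tableau for the negation ~(<>((~r & p) | ~r) -> []<>((~r & p) | ~r)):
1. ~(<>((~r & p) | ~r) -> []<>((~r & p) | ~r)), w0
2. <>((~r & p) | ~r), w0
3. ~[]<>((~r & p) | ~r), w0
4. (~r & p) | ~r, w1
5. ~r & p, w1
6. ~r, w1
7. p, w1
8. ~<>((~r & p) | ~r), w2
9. ~((~r & p) | ~r), w0
10. ~(~r & p), w0
11. r, w0
12. ~((~r & p) | ~r), w1
13. ~(~r & p), w1
14. r, w1
Accessibility: w0Rw0, w0Rw1, w0Rw2, w1Rw0, w1Rw1, w1Rw2, w2Rw0, w2Rw1, w2Rw2
Branch closes: r and ~r both at w1.
Every branch closes (one shown): valid in S5.

S5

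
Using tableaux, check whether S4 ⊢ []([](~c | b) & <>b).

Not valid

Tableau for the negation ~[]([](~c | b) & <>b):
1. ~[]([](~c | b) & <>b), w0
2. ~([](~c | b) & <>b), w1
3. ~<>b, w1
4. ~b, w1
Accessibility: w0Rw0, w0Rw1, w1Rw1
The negation has an open branch (countermodel exists).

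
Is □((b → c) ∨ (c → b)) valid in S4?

Yes, valid

Tableau for the negation ¬□((b → c) ∨ (c → b)):
1. ¬□((b → c) ∨ (c → b)), 0
2. ¬((b → c) ∨ (c → b)), 1
3. ¬(b → c), 1
4. ¬(c → b), 1
5. b, 1
6. ¬c, 1
7. c, 1
8. ¬b, 1
Accessibility: 0R0, 0R1, 1R1
Branch closes: c and ¬c both at 1.
Every branch of the negation's tableau closes; the branch above is one of them.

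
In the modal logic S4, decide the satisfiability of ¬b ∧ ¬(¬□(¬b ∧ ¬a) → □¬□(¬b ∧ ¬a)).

Satisfiable

1. ¬b ∧ ¬(¬□(¬b ∧ ¬a) → □¬□(¬b ∧ ¬a)), u
2. ¬b, u
3. ¬(¬□(¬b ∧ ¬a) → □¬□(¬b ∧ ¬a)), u
4. ¬□(¬b ∧ ¬a), u
5. ¬□¬□(¬b ∧ ¬a), u
6. ¬(¬b ∧ ¬a), v
7. a, v
8. □(¬b ∧ ¬a), w
9. ¬b ∧ ¬a, w
10. ¬b, w
11. ¬a, w
Accessibility: uRu, uRv, uRw, vRv, wRw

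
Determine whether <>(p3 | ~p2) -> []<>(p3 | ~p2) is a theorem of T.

Tableau for the negation ~(<>(p3 | ~p2) -> []<>(p3 | ~p2)):
1. ~(<>(p3 | ~p2) -> []<>(p3 | ~p2)), u
2. <>(p3 | ~p2), u
3. ~[]<>(p3 | ~p2), u
4. p3 | ~p2, v
5. ~p2, v
6. ~<>(p3 | ~p2), w
7. ~(p3 | ~p2), w
8. ~p3, w
9. p2, w
Accessibility: uRu, uRv, uRw, vRv, wRw
The negation has an open branch (countermodel exists).

Not valid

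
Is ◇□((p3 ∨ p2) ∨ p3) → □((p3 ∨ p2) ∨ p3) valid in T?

Not valid

Tableau for the negation ¬(◇□((p3 ∨ p2) ∨ p3) → □((p3 ∨ p2) ∨ p3)):
1. ¬(◇□((p3 ∨ p2) ∨ p3) → □((p3 ∨ p2) ∨ p3)), u
2. ◇□((p3 ∨ p2) ∨ p3), u   [¬→-rule on 1]
3. ¬□((p3 ∨ p2) ∨ p3), u   [¬→-rule on 1]
4. □((p3 ∨ p2) ∨ p3), v   [◇-rule on 2: fresh world v, uRv]
5. (p3 ∨ p2) ∨ p3, v   [□-rule on 4 via vRv]
6. p3, v   [∨-rule on 5 (branches; this branch)]
7. ¬((p3 ∨ p2) ∨ p3), w   [¬□-rule on 3: fresh world w, uRw]
8. ¬(p3 ∨ p2), w   [¬∨-rule on 7]
9. ¬p3, w   [¬∨-rule on 7]
10. ¬p2, w   [¬∨-rule on 8]
Accessibility: uRu, uRv, uRw, vRv, wRw
The negation has an open branch (countermodel exists).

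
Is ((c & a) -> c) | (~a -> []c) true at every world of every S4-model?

Valid

Tableau for the negation ~(((c & a) -> c) | (~a -> []c)):
1. ~(((c & a) -> c) | (~a -> []c)), 0
2. ~((c & a) -> c), 0
3. ~(~a -> []c), 0
4. c & a, 0
5. ~c, 0
6. ~a, 0
7. ~[]c, 0
8. c, 0
9. a, 0
Accessibility: 0R0
Branch closes: c and ~c both at 0.
All branches of the negation close; one closing branch shown above.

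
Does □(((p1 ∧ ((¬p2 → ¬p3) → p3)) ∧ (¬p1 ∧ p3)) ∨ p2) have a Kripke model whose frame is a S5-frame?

1. □(((p1 ∧ ((¬p2 → ¬p3) → p3)) ∧ (¬p1 ∧ p3)) ∨ p2), w0
2. ((p1 ∧ ((¬p2 → ¬p3) → p3)) ∧ (¬p1 ∧ p3)) ∨ p2, w0
3. p2, w0
Accessibility: w0Rw0

Satisfiable (open branch found)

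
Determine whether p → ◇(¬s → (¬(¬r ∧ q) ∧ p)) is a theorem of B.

Tableau for the negation ¬(p → ◇(¬s → (¬(¬r ∧ q) ∧ p))):
1. ¬(p → ◇(¬s → (¬(¬r ∧ q) ∧ p))), w0
2. p, w0   [¬→-rule on 1]
3. ¬◇(¬s → (¬(¬r ∧ q) ∧ p)), w0   [¬→-rule on 1]
4. ¬(¬s → (¬(¬r ∧ q) ∧ p)), w0   [¬◇-rule on 3 via w0Rw0]
5. ¬s, w0   [¬→-rule on 4]
6. ¬(¬(¬r ∧ q) ∧ p), w0   [¬→-rule on 4]
7. ¬r ∧ q, w0   [¬∧-rule on 6 (branches; this branch)]
8. ¬r, w0   [∧-rule on 7]
9. q, w0   [∧-rule on 7]
Accessibility: w0Rw0
The negation has an open branch (countermodel exists).

Invalid (countermodel exists)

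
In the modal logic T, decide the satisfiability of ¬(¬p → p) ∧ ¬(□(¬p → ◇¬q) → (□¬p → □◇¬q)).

1. ¬(¬p → p) ∧ ¬(□(¬p → ◇¬q) → (□¬p → □◇¬q)), u
2. ¬(¬p → p), u   [∧-rule on 1]
3. ¬(□(¬p → ◇¬q) → (□¬p → □◇¬q)), u   [∧-rule on 1]
4. ¬p, u   [¬→-rule on 2]
5. □(¬p → ◇¬q), u   [¬→-rule on 3]
6. ¬(□¬p → □◇¬q), u   [¬→-rule on 3]
7. □¬p, u   [¬→-rule on 6]
8. ¬□◇¬q, u   [¬→-rule on 6]
9. ¬p → ◇¬q, u   [□-rule on 5 via uRu]
10. ◇¬q, u   [→-rule on 9 (branches; this branch)]
11. ¬◇¬q, v   [¬□-rule on 8: fresh world v, uRv]
12. ¬p → ◇¬q, v   [□-rule on 5 via uRv]
13. ¬p, v   [□-rule on 7 via uRv]
14. q, v   [¬◇-rule on 11 via vRv]
15. ◇¬q, v   [→-rule on 12 (branches; this branch)]
16. ¬q, w   [◇-rule on 10: fresh world w, uRw]
17. ¬p → ◇¬q, w   [□-rule on 5 via uRw]
18. ¬p, w   [□-rule on 7 via uRw]
19. ◇¬q, w   [→-rule on 17 (branches; this branch)]
20. ¬q, x   [◇-rule on 15: fresh world x, vRx]
21. q, x   [¬◇-rule on 11 via vRx]
Accessibility: uRu, uRv, uRw, vRv, vRx, wRw, xRx
Branch closes: q and ¬q both at x.
(One branch shown.) All branches close.

No, unsatisfiable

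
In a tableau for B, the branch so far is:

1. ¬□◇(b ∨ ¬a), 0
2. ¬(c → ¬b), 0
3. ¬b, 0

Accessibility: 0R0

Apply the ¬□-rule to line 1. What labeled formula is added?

a fresh world 1 with 0R1, and ¬◇(b ∨ ¬a) at 1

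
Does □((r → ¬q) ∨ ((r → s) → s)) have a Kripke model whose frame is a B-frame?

Yes, satisfiable

1. □((r → ¬q) ∨ ((r → s) → s)), w0
2. (r → ¬q) ∨ ((r → s) → s), w0   [□-rule on 1 via w0Rw0]
3. (r → s) → s, w0   [∨-rule on 2 (branches; this branch)]
4. s, w0   [→-rule on 3 (branches; this branch)]
Accessibility: w0Rw0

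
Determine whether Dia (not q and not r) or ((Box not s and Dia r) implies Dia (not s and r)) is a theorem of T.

Tableau for the negation not (Dia (not q and not r) or ((Box not s and Dia r) implies Dia (not s and r))):
1. not (Dia (not q and not r) or ((Box not s and Dia r) implies Dia (not s and r))), w0
2. not Dia (not q and not r), w0
3. not ((Box not s and Dia r) implies Dia (not s and r)), w0
4. Box not s and Dia r, w0
5. not Dia (not s and r), w0
6. Box not s, w0
7. Dia r, w0
8. not (not q and not r), w0
9. not (not s and r), w0
10. not s, w0
11. q, w0
12. not r, w0
13. r, w1
14. not (not q and not r), w1
15. not (not s and r), w1
16. not s, w1
17. not r, w1
Accessibility: w0Rw0, w0Rw1, w1Rw1
Branch closes: r and not r both at w1.
All branches of the negation close; one closing branch shown above.

Valid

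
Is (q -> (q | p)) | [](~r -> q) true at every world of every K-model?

Tableau for the negation ~((q -> (q | p)) | [](~r -> q)):
1. ~((q -> (q | p)) | [](~r -> q)), 0
2. ~(q -> (q | p)), 0
3. ~[](~r -> q), 0
4. q, 0
5. ~(q | p), 0
6. ~q, 0
7. ~p, 0
Branch closes: q and ~q both at 0.
All branches of the negation close; one closing branch shown above.

Valid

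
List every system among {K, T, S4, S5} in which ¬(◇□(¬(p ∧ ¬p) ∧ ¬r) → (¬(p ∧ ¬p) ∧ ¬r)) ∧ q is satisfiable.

K, T, S4

S5-tableau for the formula:
1. ¬(◇□(¬(p ∧ ¬p) ∧ ¬r) → (¬(p ∧ ¬p) ∧ ¬r)) ∧ q, w0
2. ¬(◇□(¬(p ∧ ¬p) ∧ ¬r) → (¬(p ∧ ¬p) ∧ ¬r)), w0
3. q, w0
4. ◇□(¬(p ∧ ¬p) ∧ ¬r), w0
5. ¬(¬(p ∧ ¬p) ∧ ¬r), w0
6. r, w0
7. □(¬(p ∧ ¬p) ∧ ¬r), w1
8. ¬(p ∧ ¬p) ∧ ¬r, w0
9. ¬(p ∧ ¬p), w0
10. ¬r, w0
Accessibility: w0Rw0, w0Rw1, w1Rw0, w1Rw1
Branch closes: r and ¬r both at w0.
Every branch closes (one shown): unsatisfiable in S5.
S4-tableau for the formula:
1. ¬(◇□(¬(p ∧ ¬p) ∧ ¬r) → (¬(p ∧ ¬p) ∧ ¬r)) ∧ q, w0
2. ¬(◇□(¬(p ∧ ¬p) ∧ ¬r) → (¬(p ∧ ¬p) ∧ ¬r)), w0
3. q, w0
4. ◇□(¬(p ∧ ¬p) ∧ ¬r), w0
5. ¬(¬(p ∧ ¬p) ∧ ¬r), w0
6. r, w0
7. □(¬(p ∧ ¬p) ∧ ¬r), w1
8. ¬(p ∧ ¬p) ∧ ¬r, w1
9. ¬(p ∧ ¬p), w1
10. ¬r, w1
11. p, w1
Accessibility: w0Rw0, w0Rw1, w1Rw1
Complete open branch: satisfiable in S4, hence also in K, T (this S4-model is also a K-model and a T-model).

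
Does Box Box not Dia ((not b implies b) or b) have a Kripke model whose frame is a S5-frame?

Yes, satisfiable

1. Box Box not Dia ((not b implies b) or b), u
2. Box not Dia ((not b implies b) or b), u
3. not Dia ((not b implies b) or b), u
4. not ((not b implies b) or b), u
5. not (not b implies b), u
6. not b, u
Accessibility: uRu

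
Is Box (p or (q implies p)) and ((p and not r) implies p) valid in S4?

Tableau for the negation not (Box (p or (q implies p)) and ((p and not r) implies p)):
1. not (Box (p or (q implies p)) and ((p and not r) implies p)), w0
2. not Box (p or (q implies p)), w0
3. not (p or (q implies p)), w1
4. not p, w1
5. not (q implies p), w1
6. q, w1
Accessibility: w0Rw0, w0Rw1, w1Rw1
The negation has an open branch (countermodel exists).

No, not valid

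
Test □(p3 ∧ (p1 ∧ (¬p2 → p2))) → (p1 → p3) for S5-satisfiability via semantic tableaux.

Satisfiable

1. □(p3 ∧ (p1 ∧ (¬p2 → p2))) → (p1 → p3), 0
2. p1 → p3, 0
3. p3, 0
Accessibility: 0R0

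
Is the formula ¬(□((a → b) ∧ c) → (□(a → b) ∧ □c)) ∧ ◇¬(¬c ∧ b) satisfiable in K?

1. ¬(□((a → b) ∧ c) → (□(a → b) ∧ □c)) ∧ ◇¬(¬c ∧ b), u
2. ¬(□((a → b) ∧ c) → (□(a → b) ∧ □c)), u   [∧-rule on 1]
3. ◇¬(¬c ∧ b), u   [∧-rule on 1]
4. □((a → b) ∧ c), u   [¬→-rule on 2]
5. ¬(□(a → b) ∧ □c), u   [¬→-rule on 2]
6. ¬□(a → b), u   [¬∧-rule on 5 (branches; this branch)]
7. ¬(¬c ∧ b), v   [◇-rule on 3: fresh world v, uRv]
8. (a → b) ∧ c, v   [□-rule on 4 via uRv]
9. a → b, v   [∧-rule on 8]
10. c, v   [∧-rule on 8]
11. ¬b, v   [¬∧-rule on 7 (branches; this branch)]
12. ¬a, v   [→-rule on 9 (branches; this branch)]
13. ¬(a → b), w   [¬□-rule on 6: fresh world w, uRw]
14. a, w   [¬→-rule on 13]
15. ¬b, w   [¬→-rule on 13]
16. (a → b) ∧ c, w   [□-rule on 4 via uRw]
17. a → b, w   [∧-rule on 16]
18. c, w   [∧-rule on 16]
19. b, w   [→-rule on 17 (branches; this branch)]
Accessibility: uRv, uRw
Branch closes: b and ¬b both at w.
Every branch closes; the branch above is one of them.

Unsatisfiable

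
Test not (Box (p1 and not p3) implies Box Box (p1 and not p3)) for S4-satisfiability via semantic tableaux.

1. not (Box (p1 and not p3) implies Box Box (p1 and not p3)), u
2. Box (p1 and not p3), u   [neg-implies-rule on 1]
3. not Box Box (p1 and not p3), u   [neg-implies-rule on 1]
4. p1 and not p3, u   [Box-rule on 2 via uRu]
5. p1, u   [and-rule on 4]
6. not p3, u   [and-rule on 4]
7. not Box (p1 and not p3), v   [neg-Box-rule on 3: fresh world v, uRv]
8. p1 and not p3, v   [Box-rule on 2 via uRv]
9. p1, v   [and-rule on 8]
10. not p3, v   [and-rule on 8]
11. not (p1 and not p3), w   [neg-Box-rule on 7: fresh world w, vRw]
12. p1 and not p3, w   [Box-rule on 2 via uRw]
13. p1, w   [and-rule on 12]
14. not p3, w   [and-rule on 12]
15. p3, w   [neg-and-rule on 11 (branches; this branch)]
Accessibility: uRu, uRv, uRw, vRv, vRw, wRw
Branch closes: p3 and not p3 both at w.
All branches of the tableau close; one closing branch shown above.

No, unsatisfiable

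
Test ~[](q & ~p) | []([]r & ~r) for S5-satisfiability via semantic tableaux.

1. ~[](q & ~p) | []([]r & ~r), u
2. ~[](q & ~p), u
3. ~(q & ~p), v
4. p, v
Accessibility: uRu, uRv, vRu, vRv

Satisfiable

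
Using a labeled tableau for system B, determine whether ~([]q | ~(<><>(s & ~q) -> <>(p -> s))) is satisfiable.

1. ~([]q | ~(<><>(s & ~q) -> <>(p -> s))), w0
2. ~[]q, w0
3. <><>(s & ~q) -> <>(p -> s), w0
4. <>(p -> s), w0
5. ~q, w1
6. p -> s, w2
7. s, w2
Accessibility: w0Rw0, w0Rw1, w0Rw2, w1Rw0, w1Rw1, w2Rw0, w2Rw2

Yes, satisfiable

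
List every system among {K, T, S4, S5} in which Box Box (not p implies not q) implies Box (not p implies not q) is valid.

K-tableau for the negation not (Box Box (not p implies not q) implies Box (not p implies not q)):
1. not (Box Box (not p implies not q) implies Box (not p implies not q)), 0
2. Box Box (not p implies not q), 0
3. not Box (not p implies not q), 0
4. not (not p implies not q), 1
5. not p, 1
6. q, 1
7. Box (not p implies not q), 1
Accessibility: 0R1
Complete open branch: countermodel on a K-frame, so not valid in K.
T-tableau for the negation not (Box Box (not p implies not q) implies Box (not p implies not q)):
1. not (Box Box (not p implies not q) implies Box (not p implies not q)), 0
2. Box Box (not p implies not q), 0
3. not Box (not p implies not q), 0
4. Box (not p implies not q), 0
5. not p implies not q, 0
6. not q, 0
7. not (not p implies not q), 1
8. not p, 1
9. q, 1
10. Box (not p implies not q), 1
11. not p implies not q, 1
12. not q, 1
Accessibility: 0R0, 0R1, 1R1
Branch closes: q and not q both at 1.
Every branch closes (one shown): valid in T, hence also in S4, S5 (every theorem of T is a theorem of S4 and S5).

T, S4, S5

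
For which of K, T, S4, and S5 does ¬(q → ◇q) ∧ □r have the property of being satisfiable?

K

T-tableau for the formula:
1. ¬(q → ◇q) ∧ □r, w0
2. ¬(q → ◇q), w0
3. □r, w0
4. q, w0
5. ¬◇q, w0
6. r, w0
7. ¬q, w0
Accessibility: w0Rw0
Branch closes: q and ¬q both at w0.
Every branch closes (one shown): unsatisfiable in T, hence also in S4, S5 (every S4/S5-frame is a T-frame).
K-tableau for the formula:
1. ¬(q → ◇q) ∧ □r, w0
2. ¬(q → ◇q), w0
3. □r, w0
4. q, w0
5. ¬◇q, w0
Complete open branch: satisfiable in K.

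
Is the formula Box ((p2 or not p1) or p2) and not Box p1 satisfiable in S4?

Yes, satisfiable

1. Box ((p2 or not p1) or p2) and not Box p1, w0
2. Box ((p2 or not p1) or p2), w0
3. not Box p1, w0
4. (p2 or not p1) or p2, w0
5. p2, w0
6. not p1, w1
7. (p2 or not p1) or p2, w1
8. p2, w1
Accessibility: w0Rw0, w0Rw1, w1Rw1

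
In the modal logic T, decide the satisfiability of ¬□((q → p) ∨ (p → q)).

1. ¬□((q → p) ∨ (p → q)), 0
2. ¬((q → p) ∨ (p → q)), 1
3. ¬(q → p), 1
4. ¬(p → q), 1
5. q, 1
6. ¬p, 1
7. p, 1
8. ¬q, 1
Accessibility: 0R0, 0R1, 1R1
Branch closes: p and ¬p both at 1.
Every branch closes; the branch above is one of them.

Unsatisfiable (every branch closes)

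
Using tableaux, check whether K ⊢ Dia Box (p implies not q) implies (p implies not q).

Invalid (countermodel exists)

Tableau for the negation not (Dia Box (p implies not q) implies (p implies not q)):
1. not (Dia Box (p implies not q) implies (p implies not q)), w0
2. Dia Box (p implies not q), w0
3. not (p implies not q), w0
4. p, w0
5. q, w0
6. Box (p implies not q), w1
Accessibility: w0Rw1
The negation has an open branch (countermodel exists).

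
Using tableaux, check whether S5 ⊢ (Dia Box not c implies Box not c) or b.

Tableau for the negation not ((Dia Box not c implies Box not c) or b):
1. not ((Dia Box not c implies Box not c) or b), u
2. not (Dia Box not c implies Box not c), u
3. not b, u
4. Dia Box not c, u
5. not Box not c, u
6. Box not c, v
7. not c, u
8. not c, v
9. c, w
10. not c, w
Accessibility: uRu, uRv, uRw, vRu, vRv, vRw, wRu, wRv, wRw
Branch closes: c and not c both at w.
Every branch of the negation's tableau closes; the branch above is one of them.

Yes, valid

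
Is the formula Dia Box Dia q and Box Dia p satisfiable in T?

1. Dia Box Dia q and Box Dia p, w0
2. Dia Box Dia q, w0
3. Box Dia p, w0
4. Dia p, w0
5. Box Dia q, w1
6. Dia p, w1
7. Dia q, w1
8. p, w2
9. Dia p, w2
10. p, w3
11. Dia q, w3
12. q, w4
13. Dia q, w4
14. p, w5
15. q, w6
16. q, w7
Accessibility: w0Rw0, w0Rw1, w0Rw2, w1Rw1, w1Rw3, w1Rw4, w2Rw2, w2Rw5, w3Rw3, w3Rw6, w4Rw4, w4Rw7, w5Rw5, w6Rw6, w7Rw7

Satisfiable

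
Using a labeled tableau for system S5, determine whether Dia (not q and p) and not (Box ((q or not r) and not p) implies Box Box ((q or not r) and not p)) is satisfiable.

No, unsatisfiable

1. Dia (not q and p) and not (Box ((q or not r) and not p) implies Box Box ((q or not r) and not p)), 0
2. Dia (not q and p), 0
3. not (Box ((q or not r) and not p) implies Box Box ((q or not r) and not p)), 0
4. Box ((q or not r) and not p), 0
5. not Box Box ((q or not r) and not p), 0
6. (q or not r) and not p, 0
7. q or not r, 0
8. not p, 0
9. not r, 0
10. not q and p, 1
11. not q, 1
12. p, 1
13. (q or not r) and not p, 1
14. q or not r, 1
15. not p, 1
Accessibility: 0R0, 0R1, 1R0, 1R1
Branch closes: p and not p both at 1.
(One branch shown.) All branches close.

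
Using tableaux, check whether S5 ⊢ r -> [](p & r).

Not valid

Tableau for the negation ~(r -> [](p & r)):
1. ~(r -> [](p & r)), w0
2. r, w0
3. ~[](p & r), w0
4. ~(p & r), w1
5. ~r, w1
Accessibility: w0Rw0, w0Rw1, w1Rw0, w1Rw1
The negation has an open branch (countermodel exists).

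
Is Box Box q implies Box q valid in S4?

Tableau for the negation not (Box Box q implies Box q):
1. not (Box Box q implies Box q), w0
2. Box Box q, w0
3. not Box q, w0
4. Box q, w0
5. q, w0
6. not q, w1
7. Box q, w1
8. q, w1
Accessibility: w0Rw0, w0Rw1, w1Rw1
Branch closes: q and not q both at w1.
All branches of the negation close; one closing branch shown above.

Yes, valid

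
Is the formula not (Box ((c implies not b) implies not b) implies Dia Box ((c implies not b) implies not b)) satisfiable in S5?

Unsatisfiable

1. not (Box ((c implies not b) implies not b) implies Dia Box ((c implies not b) implies not b)), u
2. Box ((c implies not b) implies not b), u   [neg-implies-rule on 1]
3. not Dia Box ((c implies not b) implies not b), u   [neg-implies-rule on 1]
4. (c implies not b) implies not b, u   [Box-rule on 2 via uRu]
5. not Box ((c implies not b) implies not b), u   [neg-Dia-rule on 3 via uRu]
6. not (c implies not b), u   [implies-rule on 4 (branches; this branch)]
7. c, u   [neg-implies-rule on 6]
8. b, u   [neg-implies-rule on 6]
9. not ((c implies not b) implies not b), v   [neg-Box-rule on 5: fresh world v, uRv]
10. c implies not b, v   [neg-implies-rule on 9]
11. b, v   [neg-implies-rule on 9]
12. (c implies not b) implies not b, v   [Box-rule on 2 via uRv]
13. not Box ((c implies not b) implies not b), v   [neg-Dia-rule on 3 via uRv]
14. not c, v   [implies-rule on 10 (branches; this branch)]
15. not (c implies not b), v   [implies-rule on 12 (branches; this branch)]
16. c, v   [neg-implies-rule on 15]
Accessibility: uRu, uRv, vRu, vRv
Branch closes: c and not c both at v.
All branches of the tableau close; one closing branch shown above.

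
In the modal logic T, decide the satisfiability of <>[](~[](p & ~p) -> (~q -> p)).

1. <>[](~[](p & ~p) -> (~q -> p)), 0
2. [](~[](p & ~p) -> (~q -> p)), 1
3. ~[](p & ~p) -> (~q -> p), 1
4. ~q -> p, 1
5. p, 1
Accessibility: 0R0, 0R1, 1R1

Satisfiable (open branch found)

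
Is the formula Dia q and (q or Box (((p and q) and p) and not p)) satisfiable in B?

1. Dia q and (q or Box (((p and q) and p) and not p)), 0
2. Dia q, 0
3. q or Box (((p and q) and p) and not p), 0
4. q, 0
5. q, 1
Accessibility: 0R0, 0R1, 1R0, 1R1

Yes, satisfiable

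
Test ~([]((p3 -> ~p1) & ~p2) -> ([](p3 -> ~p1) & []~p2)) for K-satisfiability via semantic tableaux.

1. ~([]((p3 -> ~p1) & ~p2) -> ([](p3 -> ~p1) & []~p2)), u
2. []((p3 -> ~p1) & ~p2), u
3. ~([](p3 -> ~p1) & []~p2), u
4. ~[](p3 -> ~p1), u
5. ~(p3 -> ~p1), v
6. p3, v
7. p1, v
8. (p3 -> ~p1) & ~p2, v
9. p3 -> ~p1, v
10. ~p2, v
11. ~p1, v
Accessibility: uRv
Branch closes: p1 and ~p1 both at v.
Every branch closes; the branch above is one of them.

Unsatisfiable (every branch closes)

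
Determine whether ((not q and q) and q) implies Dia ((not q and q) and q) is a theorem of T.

Valid in T

Tableau for the negation not (((not q and q) and q) implies Dia ((not q and q) and q)):
1. not (((not q and q) and q) implies Dia ((not q and q) and q)), u
2. (not q and q) and q, u   [neg-implies-rule on 1]
3. not Dia ((not q and q) and q), u   [neg-implies-rule on 1]
4. not q and q, u   [and-rule on 2]
5. q, u   [and-rule on 2]
6. not q, u   [and-rule on 4]
Accessibility: uRu
Branch closes: q and not q both at u.
All branches of the negation close; one closing branch shown above.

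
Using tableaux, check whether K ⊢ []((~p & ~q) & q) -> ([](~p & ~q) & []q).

Yes, valid

Tableau for the negation ~([]((~p & ~q) & q) -> ([](~p & ~q) & []q)):
1. ~([]((~p & ~q) & q) -> ([](~p & ~q) & []q)), w0
2. []((~p & ~q) & q), w0
3. ~([](~p & ~q) & []q), w0
4. ~[](~p & ~q), w0
5. ~(~p & ~q), w1
6. (~p & ~q) & q, w1
7. ~p & ~q, w1
8. q, w1
9. ~p, w1
10. ~q, w1
Accessibility: w0Rw1
Branch closes: q and ~q both at w1.
All branches of the negation close; one closing branch shown above.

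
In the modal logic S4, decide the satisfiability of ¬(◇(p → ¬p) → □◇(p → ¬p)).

1. ¬(◇(p → ¬p) → □◇(p → ¬p)), w0
2. ◇(p → ¬p), w0
3. ¬□◇(p → ¬p), w0
4. p → ¬p, w1
5. ¬p, w1
6. ¬◇(p → ¬p), w2
7. ¬(p → ¬p), w2
8. p, w2
Accessibility: w0Rw0, w0Rw1, w0Rw2, w1Rw1, w2Rw2

Yes, satisfiable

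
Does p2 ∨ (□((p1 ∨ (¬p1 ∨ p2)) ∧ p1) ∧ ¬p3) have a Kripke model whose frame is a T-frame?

Satisfiable

1. p2 ∨ (□((p1 ∨ (¬p1 ∨ p2)) ∧ p1) ∧ ¬p3), 0
2. □((p1 ∨ (¬p1 ∨ p2)) ∧ p1) ∧ ¬p3, 0
3. □((p1 ∨ (¬p1 ∨ p2)) ∧ p1), 0
4. ¬p3, 0
5. (p1 ∨ (¬p1 ∨ p2)) ∧ p1, 0
6. p1 ∨ (¬p1 ∨ p2), 0
7. p1, 0
8. ¬p1 ∨ p2, 0
9. p2, 0
Accessibility: 0R0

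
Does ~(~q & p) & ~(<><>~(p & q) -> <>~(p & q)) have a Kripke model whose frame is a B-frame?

Yes, satisfiable

1. ~(~q & p) & ~(<><>~(p & q) -> <>~(p & q)), u
2. ~(~q & p), u   [&-rule on 1]
3. ~(<><>~(p & q) -> <>~(p & q)), u   [&-rule on 1]
4. <><>~(p & q), u   [~->-rule on 3]
5. ~<>~(p & q), u   [~->-rule on 3]
6. p & q, u   [~<>-rule on 5 via uRu]
7. p, u   [&-rule on 6]
8. q, u   [&-rule on 6]
9. <>~(p & q), v   [<>-rule on 4: fresh world v, uRv]
10. p & q, v   [~<>-rule on 5 via uRv]
11. p, v   [&-rule on 10]
12. q, v   [&-rule on 10]
13. ~(p & q), w   [<>-rule on 9: fresh world w, vRw]
14. ~q, w   [~&-rule on 13 (branches; this branch)]
Accessibility: uRu, uRv, vRu, vRv, vRw, wRv, wRw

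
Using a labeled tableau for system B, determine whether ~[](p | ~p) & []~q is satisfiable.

Unsatisfiable (every branch closes)

1. ~[](p | ~p) & []~q, u
2. ~[](p | ~p), u
3. []~q, u
4. ~q, u
5. ~(p | ~p), v
6. ~p, v
7. p, v
Accessibility: uRu, uRv, vRu, vRv
Branch closes: p and ~p both at v.
All branches of the tableau close; one closing branch shown above.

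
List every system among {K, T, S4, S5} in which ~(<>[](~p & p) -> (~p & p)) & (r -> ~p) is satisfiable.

T-tableau for the formula:
1. ~(<>[](~p & p) -> (~p & p)) & (r -> ~p), u
2. ~(<>[](~p & p) -> (~p & p)), u
3. r -> ~p, u
4. <>[](~p & p), u
5. ~(~p & p), u
6. ~p, u
7. [](~p & p), v
8. ~p & p, v
9. ~p, v
10. p, v
Accessibility: uRu, uRv, vRv
Branch closes: p and ~p both at v.
Every branch closes (one shown): unsatisfiable in T, hence also in S4, S5 (every S4/S5-frame is a T-frame).
K-tableau for the formula:
1. ~(<>[](~p & p) -> (~p & p)) & (r -> ~p), u
2. ~(<>[](~p & p) -> (~p & p)), u
3. r -> ~p, u
4. <>[](~p & p), u
5. ~(~p & p), u
6. ~p, u
7. [](~p & p), v
Accessibility: uRv
Complete open branch: satisfiable in K.

K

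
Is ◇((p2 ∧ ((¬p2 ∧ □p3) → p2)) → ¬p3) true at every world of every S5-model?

Tableau for the negation ¬◇((p2 ∧ ((¬p2 ∧ □p3) → p2)) → ¬p3):
1. ¬◇((p2 ∧ ((¬p2 ∧ □p3) → p2)) → ¬p3), 0
2. ¬((p2 ∧ ((¬p2 ∧ □p3) → p2)) → ¬p3), 0
3. p2 ∧ ((¬p2 ∧ □p3) → p2), 0
4. p3, 0
5. p2, 0
6. (¬p2 ∧ □p3) → p2, 0
Accessibility: 0R0
The negation has an open branch (countermodel exists).

Invalid (countermodel exists)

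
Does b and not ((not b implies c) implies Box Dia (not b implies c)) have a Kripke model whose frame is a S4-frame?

1. b and not ((not b implies c) implies Box Dia (not b implies c)), 0
2. b, 0
3. not ((not b implies c) implies Box Dia (not b implies c)), 0
4. not b implies c, 0
5. not Box Dia (not b implies c), 0
6. c, 0
7. not Dia (not b implies c), 1
8. not (not b implies c), 1
9. not b, 1
10. not c, 1
Accessibility: 0R0, 0R1, 1R1

Yes, satisfiable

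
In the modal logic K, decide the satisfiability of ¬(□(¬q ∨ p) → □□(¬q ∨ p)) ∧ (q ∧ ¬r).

1. ¬(□(¬q ∨ p) → □□(¬q ∨ p)) ∧ (q ∧ ¬r), u
2. ¬(□(¬q ∨ p) → □□(¬q ∨ p)), u
3. q ∧ ¬r, u
4. □(¬q ∨ p), u
5. ¬□□(¬q ∨ p), u
6. q, u
7. ¬r, u
8. ¬□(¬q ∨ p), v
9. ¬q ∨ p, v
10. p, v
11. ¬(¬q ∨ p), w
12. q, w
13. ¬p, w
Accessibility: uRv, vRw

Satisfiable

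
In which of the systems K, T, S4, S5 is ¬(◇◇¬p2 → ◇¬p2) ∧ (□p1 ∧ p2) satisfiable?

T-tableau for the formula:
1. ¬(◇◇¬p2 → ◇¬p2) ∧ (□p1 ∧ p2), w0
2. ¬(◇◇¬p2 → ◇¬p2), w0
3. □p1 ∧ p2, w0
4. ◇◇¬p2, w0
5. ¬◇¬p2, w0
6. □p1, w0
7. p2, w0
8. p1, w0
9. ◇¬p2, w1
10. p2, w1
11. p1, w1
12. ¬p2, w2
Accessibility: w0Rw0, w0Rw1, w1Rw1, w1Rw2, w2Rw2
Complete open branch: satisfiable in T, hence also in K (this T-model is also a K-model).
S4-tableau for the formula:
1. ¬(◇◇¬p2 → ◇¬p2) ∧ (□p1 ∧ p2), w0
2. ¬(◇◇¬p2 → ◇¬p2), w0
3. □p1 ∧ p2, w0
4. ◇◇¬p2, w0
5. ¬◇¬p2, w0
6. □p1, w0
7. p2, w0
8. p1, w0
9. ◇¬p2, w1
10. p2, w1
11. p1, w1
12. ¬p2, w2
13. p2, w2
Accessibility: w0Rw0, w0Rw1, w0Rw2, w1Rw1, w1Rw2, w2Rw2
Branch closes: p2 and ¬p2 both at w2.
Every branch closes (one shown): unsatisfiable in S4, hence also in S5 (every S5-frame is an S4-frame).

K, T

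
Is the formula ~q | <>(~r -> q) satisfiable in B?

Yes, satisfiable

1. ~q | <>(~r -> q), w0
2. <>(~r -> q), w0
3. ~r -> q, w1
4. q, w1
Accessibility: w0Rw0, w0Rw1, w1Rw0, w1Rw1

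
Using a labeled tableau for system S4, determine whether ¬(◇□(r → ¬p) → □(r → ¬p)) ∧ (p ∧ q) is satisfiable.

Yes, satisfiable

1. ¬(◇□(r → ¬p) → □(r → ¬p)) ∧ (p ∧ q), w0
2. ¬(◇□(r → ¬p) → □(r → ¬p)), w0   [∧-rule on 1]
3. p ∧ q, w0   [∧-rule on 1]
4. ◇□(r → ¬p), w0   [¬→-rule on 2]
5. ¬□(r → ¬p), w0   [¬→-rule on 2]
6. p, w0   [∧-rule on 3]
7. q, w0   [∧-rule on 3]
8. □(r → ¬p), w1   [◇-rule on 4: fresh world w1, w0Rw1]
9. r → ¬p, w1   [□-rule on 8 via w1Rw1]
10. ¬p, w1   [→-rule on 9 (branches; this branch)]
11. ¬(r → ¬p), w2   [¬□-rule on 5: fresh world w2, w0Rw2]
12. r, w2   [¬→-rule on 11]
13. p, w2   [¬→-rule on 11]
Accessibility: w0Rw0, w0Rw1, w0Rw2, w1Rw1, w2Rw2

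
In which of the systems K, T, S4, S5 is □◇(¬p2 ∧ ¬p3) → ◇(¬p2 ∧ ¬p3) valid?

T-tableau for the negation ¬(□◇(¬p2 ∧ ¬p3) → ◇(¬p2 ∧ ¬p3)):
1. ¬(□◇(¬p2 ∧ ¬p3) → ◇(¬p2 ∧ ¬p3)), 0
2. □◇(¬p2 ∧ ¬p3), 0
3. ¬◇(¬p2 ∧ ¬p3), 0
4. ◇(¬p2 ∧ ¬p3), 0
5. ¬(¬p2 ∧ ¬p3), 0
6. p3, 0
7. ¬p2 ∧ ¬p3, 1
8. ¬p2, 1
9. ¬p3, 1
10. ◇(¬p2 ∧ ¬p3), 1
11. ¬(¬p2 ∧ ¬p3), 1
12. p3, 1
Accessibility: 0R0, 0R1, 1R1
Branch closes: p3 and ¬p3 both at 1.
Every branch closes (one shown): valid in T, hence also in S4, S5 (every theorem of T is a theorem of S4 and S5).
K-tableau for the negation ¬(□◇(¬p2 ∧ ¬p3) → ◇(¬p2 ∧ ¬p3)):
1. ¬(□◇(¬p2 ∧ ¬p3) → ◇(¬p2 ∧ ¬p3)), 0
2. □◇(¬p2 ∧ ¬p3), 0
3. ¬◇(¬p2 ∧ ¬p3), 0
Complete open branch: countermodel on a K-frame, so not valid in K.

T, S4, S5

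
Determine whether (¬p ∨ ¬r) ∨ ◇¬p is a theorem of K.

Tableau for the negation ¬((¬p ∨ ¬r) ∨ ◇¬p):
1. ¬((¬p ∨ ¬r) ∨ ◇¬p), w0
2. ¬(¬p ∨ ¬r), w0   [¬∨-rule on 1]
3. ¬◇¬p, w0   [¬∨-rule on 1]
4. p, w0   [¬∨-rule on 2]
5. r, w0   [¬∨-rule on 2]
The negation has an open branch (countermodel exists).

No, not valid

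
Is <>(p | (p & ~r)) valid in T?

Tableau for the negation ~<>(p | (p & ~r)):
1. ~<>(p | (p & ~r)), u
2. ~(p | (p & ~r)), u   [~<>-rule on 1 via uRu]
3. ~p, u   [~|-rule on 2]
4. ~(p & ~r), u   [~|-rule on 2]
5. r, u   [~&-rule on 4 (branches; this branch)]
Accessibility: uRu
The negation has an open branch (countermodel exists).

Invalid (countermodel exists)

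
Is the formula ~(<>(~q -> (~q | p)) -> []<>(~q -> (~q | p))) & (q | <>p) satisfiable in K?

1. ~(<>(~q -> (~q | p)) -> []<>(~q -> (~q | p))) & (q | <>p), 0
2. ~(<>(~q -> (~q | p)) -> []<>(~q -> (~q | p))), 0
3. q | <>p, 0
4. <>(~q -> (~q | p)), 0
5. ~[]<>(~q -> (~q | p)), 0
6. <>p, 0
7. ~q -> (~q | p), 1
8. ~q | p, 1
9. p, 1
10. ~<>(~q -> (~q | p)), 2
11. p, 3
Accessibility: 0R1, 0R2, 0R3

Satisfiable (open branch found)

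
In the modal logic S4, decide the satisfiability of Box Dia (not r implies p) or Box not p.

1. Box Dia (not r implies p) or Box not p, 0
2. Box not p, 0   [or-rule on 1 (branches; this branch)]
3. not p, 0   [Box-rule on 2 via 0R0]
Accessibility: 0R0

Satisfiable (open branch found)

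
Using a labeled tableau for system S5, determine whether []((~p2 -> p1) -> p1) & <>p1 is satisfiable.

Satisfiable (open branch found)

1. []((~p2 -> p1) -> p1) & <>p1, 0
2. []((~p2 -> p1) -> p1), 0   [&-rule on 1]
3. <>p1, 0   [&-rule on 1]
4. (~p2 -> p1) -> p1, 0   [[]-rule on 2 via 0R0]
5. p1, 0   [->-rule on 4 (branches; this branch)]
6. p1, 1   [<>-rule on 3: fresh world 1, 0R1]
7. (~p2 -> p1) -> p1, 1   [[]-rule on 2 via 0R1]
Accessibility: 0R0, 0R1, 1R0, 1R1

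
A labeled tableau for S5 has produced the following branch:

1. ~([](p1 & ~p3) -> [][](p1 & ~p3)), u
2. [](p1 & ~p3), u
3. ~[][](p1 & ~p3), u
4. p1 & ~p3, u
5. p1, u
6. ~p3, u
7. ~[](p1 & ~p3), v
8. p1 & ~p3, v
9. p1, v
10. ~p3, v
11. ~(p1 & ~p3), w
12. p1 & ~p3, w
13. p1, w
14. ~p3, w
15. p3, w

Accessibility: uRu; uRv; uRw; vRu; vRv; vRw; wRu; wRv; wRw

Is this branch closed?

Closed

Both p3 and ~p3 appear at w.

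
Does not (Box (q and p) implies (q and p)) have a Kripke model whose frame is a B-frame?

Unsatisfiable

1. not (Box (q and p) implies (q and p)), u
2. Box (q and p), u
3. not (q and p), u
4. q and p, u
5. q, u
6. p, u
7. not p, u
Accessibility: uRu
Branch closes: p and not p both at u.
Every branch closes; the branch above is one of them.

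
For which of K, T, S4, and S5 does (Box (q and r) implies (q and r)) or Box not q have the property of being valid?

K-tableau for the negation not ((Box (q and r) implies (q and r)) or Box not q):
1. not ((Box (q and r) implies (q and r)) or Box not q), w0
2. not (Box (q and r) implies (q and r)), w0
3. not Box not q, w0
4. Box (q and r), w0
5. not (q and r), w0
6. not r, w0
7. q, w1
8. q and r, w1
9. r, w1
Accessibility: w0Rw1
Complete open branch: countermodel on a K-frame, so not valid in K.
T-tableau for the negation not ((Box (q and r) implies (q and r)) or Box not q):
1. not ((Box (q and r) implies (q and r)) or Box not q), w0
2. not (Box (q and r) implies (q and r)), w0
3. not Box not q, w0
4. Box (q and r), w0
5. not (q and r), w0
6. q and r, w0
7. q, w0
8. r, w0
9. not r, w0
Accessibility: w0Rw0
Branch closes: r and not r both at w0.
Every branch closes (one shown): valid in T, hence also in S4, S5 (every theorem of T is a theorem of S4 and S5).

T, S4, S5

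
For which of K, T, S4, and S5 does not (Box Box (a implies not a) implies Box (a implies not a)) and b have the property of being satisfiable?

T-tableau for the formula:
1. not (Box Box (a implies not a) implies Box (a implies not a)) and b, 0
2. not (Box Box (a implies not a) implies Box (a implies not a)), 0
3. b, 0
4. Box Box (a implies not a), 0
5. not Box (a implies not a), 0
6. Box (a implies not a), 0
7. a implies not a, 0
8. not a, 0
9. not (a implies not a), 1
10. a, 1
11. Box (a implies not a), 1
12. a implies not a, 1
13. not a, 1
Accessibility: 0R0, 0R1, 1R1
Branch closes: a and not a both at 1.
Every branch closes (one shown): unsatisfiable in T, hence also in S4, S5 (every S4/S5-frame is a T-frame).
K-tableau for the formula:
1. not (Box Box (a implies not a) implies Box (a implies not a)) and b, 0
2. not (Box Box (a implies not a) implies Box (a implies not a)), 0
3. b, 0
4. Box Box (a implies not a), 0
5. not Box (a implies not a), 0
6. not (a implies not a), 1
7. a, 1
8. Box (a implies not a), 1
Accessibility: 0R1
Complete open branch: satisfiable in K.

K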